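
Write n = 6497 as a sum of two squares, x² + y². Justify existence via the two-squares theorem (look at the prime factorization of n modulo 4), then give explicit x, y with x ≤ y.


Step 1: Factor n = 6497 = 73 · 89.
Step 2: Check the mod-4 condition on each prime factor: 73 ≡ 1 (mod 4), exponent 1; 89 ≡ 1 (mod 4), exponent 1.
All primes ≡ 3 (mod 4) appear to even exponent (or don't appear), so by the two-squares theorem n IS expressible as a sum of two squares.
Step 3: Build a representation. Here n = 73 · 89 is a product of primes ≡ 1 (mod 4). Each prime p ≡ 1 (mod 4) is itself a sum of two squares; find a² by testing p − a² for a perfect square:
  73: 73 − 1² = 72, 73 − 2² = 69, 73 − 3² = 64 = 8² ⇒ 73 = 3² + 8².
  89: 89 − 1² = 88, 89 − 2² = 85, 89 − 3² = 80, 89 − 4² = 73, 89 − 5² = 64 = 8² ⇒ 89 = 5² + 8².
  Combine using the Brahmagupta–Fibonacci identity (a² + b²)(c² + d²) = (ac − bd)² + (ad + bc)² = (ac + bd)² + (ad − bc)²:
  73 · 89 = 6497: from (3² + 8²)(5² + 8²), take (3·5 − 8·8, 3·8 + 8·5) = (15 − 64, 24 + 40) = (-49, 64); dropping signs (only squares matter) gives (49, 64); check 49² + 64² = 2401 + 4096 = 6497 ✓.
Step 4: Order so x ≤ y and verify: 49² + 64² = 2401 + 4096 = 6497 = n. ✓

n = 6497 = 49² + 64² (one valid representation with x ≤ y).


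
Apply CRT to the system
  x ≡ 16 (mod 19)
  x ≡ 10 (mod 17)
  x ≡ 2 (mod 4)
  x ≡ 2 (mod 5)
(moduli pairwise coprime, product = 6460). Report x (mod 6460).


Product of moduli M = 19 · 17 · 4 · 5 = 6460.
Merge one congruence at a time:
  Start: x ≡ 16 (mod 19).
  Combine with x ≡ 10 (mod 17); new modulus lcm = 323.
    Write x = 16 + 19·t and substitute into x ≡ 10 (mod 17): 19·t ≡ 10 − 16 = -6 (mod 17).
    Reduce coefficients mod 17: 2·t ≡ 11 (mod 17).
    The inverse of 2 mod 17 is 9 (since 2·9 = 18 = 1·17 + 1), so t ≡ 9·11 = 99 ≡ 14 (mod 17).
    Then x = 16 + 19·14 = 282, valid modulo lcm(19, 17) = 323: x ≡ 282 (mod 323).
  Combine with x ≡ 2 (mod 4); new modulus lcm = 1292.
    Write x = 282 + 323·t and substitute into x ≡ 2 (mod 4): 323·t ≡ 2 − 282 = -280 (mod 4).
    Reduce coefficients mod 4: 3·t ≡ 0 (mod 4).
    The inverse of 3 mod 4 is 3 (since 3·3 = 9 = 2·4 + 1), so t ≡ 3·0 = 0 ≡ 0 (mod 4).
    Then x = 282 + 323·0 = 282, valid modulo lcm(323, 4) = 1292: x ≡ 282 (mod 1292).
  Combine with x ≡ 2 (mod 5); new modulus lcm = 6460.
    Write x = 282 + 1292·t and substitute into x ≡ 2 (mod 5): 1292·t ≡ 2 − 282 = -280 (mod 5).
    Reduce coefficients mod 5: 2·t ≡ 0 (mod 5).
    The inverse of 2 mod 5 is 3 (since 2·3 = 6 = 1·5 + 1), so t ≡ 3·0 = 0 ≡ 0 (mod 5).
    Then x = 282 + 1292·0 = 282, valid modulo lcm(1292, 5) = 6460: x ≡ 282 (mod 6460).
Verify against each original: 282 mod 19 = 16, 282 mod 17 = 10, 282 mod 4 = 2, 282 mod 5 = 2.

x ≡ 282 (mod 6460).


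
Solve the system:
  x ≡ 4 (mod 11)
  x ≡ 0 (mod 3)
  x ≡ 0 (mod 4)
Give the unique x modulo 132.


Moduli 11, 3, 4 are pairwise coprime; by CRT there is a unique solution modulo M = 11 · 3 · 4 = 132.
Solve pairwise, accumulating the modulus:
  Start with x ≡ 4 (mod 11).
  Combine with x ≡ 0 (mod 3): since gcd(11, 3) = 1, we get a unique residue mod 33.
    Write x = 4 + 11·t and substitute into x ≡ 0 (mod 3): 11·t ≡ 0 − 4 = -4 (mod 3).
    Reduce coefficients mod 3: 2·t ≡ 2 (mod 3).
    The inverse of 2 mod 3 is 2 (since 2·2 = 4 = 1·3 + 1), so t ≡ 2·2 = 4 ≡ 1 (mod 3).
    Then x = 4 + 11·1 = 15, valid modulo lcm(11, 3) = 33: x ≡ 15 (mod 33).
  Combine with x ≡ 0 (mod 4): since gcd(33, 4) = 1, we get a unique residue mod 132.
    Write x = 15 + 33·t and substitute into x ≡ 0 (mod 4): 33·t ≡ 0 − 15 = -15 (mod 4).
    Reduce coefficients mod 4: 1·t ≡ 1 (mod 4).
    So t ≡ 1 (mod 4).
    Then x = 15 + 33·1 = 48, valid modulo lcm(33, 4) = 132: x ≡ 48 (mod 132).
Verify: 48 mod 11 = 4 ✓, 48 mod 3 = 0 ✓, 48 mod 4 = 0 ✓.

x ≡ 48 (mod 132).


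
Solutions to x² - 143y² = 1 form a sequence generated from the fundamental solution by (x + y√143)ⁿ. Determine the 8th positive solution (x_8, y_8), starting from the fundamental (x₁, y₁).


Step 1: Find the fundamental solution (x₁, y₁) of x² - 143y² = 1.
  Expand √143 as a continued fraction. a₀ = ⌊√143⌋ = 11; iterate m_{k+1} = d_k·a_k − m_k, d_{k+1} = (143 − m_{k+1}²)/d_k, a_{k+1} = ⌊(a₀ + m_{k+1})/d_{k+1}⌋ (starting m₀ = 0, d₀ = 1), with convergents p_k = a_k·p_{k-1} + p_{k-2}, q_k = a_k·q_{k-1} + q_{k-2} (p₋₁ = 1, q₋₁ = 0):
  k = 0: a₀ = 11; p₀/q₀ = 11/1; p₀² − 143·q₀² = 121 − 143 = -22.
  k = 1: m = 11, d = 22, a = ⌊(11 + 11)/22⌋ = 1; p/q = (1·11 + 1)/(1·1 + 0) = 12/1; p² − 143·q² = 144 − 143 = 1.
  The first convergent with p² − 143·q² = 1 gives the fundamental solution (x₁, y₁) = (12, 1).
Step 2: Apply the recurrence (x_{n+1}, y_{n+1}) = (x₁x_n + 143y₁y_n, x₁y_n + y₁x_n) repeatedly.
  From (x_1, y_1) = (12, 1): x_2 = 12·12 + 143·1·1 = 287; y_2 = 12·1 + 1·12 = 24.
  From (x_2, y_2) = (287, 24): x_3 = 12·287 + 143·1·24 = 6876; y_3 = 12·24 + 1·287 = 575.
  From (x_3, y_3) = (6876, 575): x_4 = 12·6876 + 143·1·575 = 164737; y_4 = 12·575 + 1·6876 = 13776.
  From (x_4, y_4) = (164737, 13776): x_5 = 12·164737 + 143·1·13776 = 3946812; y_5 = 12·13776 + 1·164737 = 330049.
  From (x_5, y_5) = (3946812, 330049): x_6 = 12·3946812 + 143·1·330049 = 94558751; y_6 = 12·330049 + 1·3946812 = 7907400.
  From (x_6, y_6) = (94558751, 7907400): x_7 = 12·94558751 + 143·1·7907400 = 2265463212; y_7 = 12·7907400 + 1·94558751 = 189447551.
  From (x_7, y_7) = (2265463212, 189447551): x_8 = 12·2265463212 + 143·1·189447551 = 54276558337; y_8 = 12·189447551 + 1·2265463212 = 4538833824.
Step 3: Verify x_8² - 143·y_8² = 2945944784909764205569 - 2945944784909764205568 = 1 (should be 1). ✓

(x_1, y_1) = (12, 1); (x_8, y_8) = (54276558337, 4538833824).


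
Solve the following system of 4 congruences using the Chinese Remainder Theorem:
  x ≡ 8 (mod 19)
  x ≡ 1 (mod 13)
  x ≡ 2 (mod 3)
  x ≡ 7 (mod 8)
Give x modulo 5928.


Product of moduli M = 19 · 13 · 3 · 8 = 5928.
Merge one congruence at a time:
  Start: x ≡ 8 (mod 19).
  Combine with x ≡ 1 (mod 13); new modulus lcm = 247.
    Write x = 8 + 19·t and substitute into x ≡ 1 (mod 13): 19·t ≡ 1 − 8 = -7 (mod 13).
    Reduce coefficients mod 13: 6·t ≡ 6 (mod 13).
    The inverse of 6 mod 13 is 11 (since 6·11 = 66 = 5·13 + 1), so t ≡ 11·6 = 66 ≡ 1 (mod 13).
    Then x = 8 + 19·1 = 27, valid modulo lcm(19, 13) = 247: x ≡ 27 (mod 247).
  Combine with x ≡ 2 (mod 3); new modulus lcm = 741.
    Write x = 27 + 247·t and substitute into x ≡ 2 (mod 3): 247·t ≡ 2 − 27 = -25 (mod 3).
    Reduce coefficients mod 3: 1·t ≡ 2 (mod 3).
    So t ≡ 2 (mod 3).
    Then x = 27 + 247·2 = 521, valid modulo lcm(247, 3) = 741: x ≡ 521 (mod 741).
  Combine with x ≡ 7 (mod 8); new modulus lcm = 5928.
    Write x = 521 + 741·t and substitute into x ≡ 7 (mod 8): 741·t ≡ 7 − 521 = -514 (mod 8).
    Reduce coefficients mod 8: 5·t ≡ 6 (mod 8).
    The inverse of 5 mod 8 is 5 (since 5·5 = 25 = 3·8 + 1), so t ≡ 5·6 = 30 ≡ 6 (mod 8).
    Then x = 521 + 741·6 = 4967, valid modulo lcm(741, 8) = 5928: x ≡ 4967 (mod 5928).
Verify against each original: 4967 mod 19 = 8, 4967 mod 13 = 1, 4967 mod 3 = 2, 4967 mod 8 = 7.

x ≡ 4967 (mod 5928).


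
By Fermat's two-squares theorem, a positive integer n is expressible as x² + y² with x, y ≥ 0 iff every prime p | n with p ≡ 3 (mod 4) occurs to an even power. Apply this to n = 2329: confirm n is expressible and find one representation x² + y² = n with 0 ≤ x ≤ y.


Step 1: Factor n = 2329 = 17 · 137.
Step 2: Check the mod-4 condition on each prime factor: 17 ≡ 1 (mod 4), exponent 1; 137 ≡ 1 (mod 4), exponent 1.
All primes ≡ 3 (mod 4) appear to even exponent (or don't appear), so by the two-squares theorem n IS expressible as a sum of two squares.
Step 3: Build a representation. Here n = 17 · 137 is a product of primes ≡ 1 (mod 4). Each prime p ≡ 1 (mod 4) is itself a sum of two squares; find a² by testing p − a² for a perfect square:
  17: 17 − 1² = 16 = 4² ⇒ 17 = 1² + 4².
  137: 137 − 1² = 136, 137 − 2² = 133, 137 − 3² = 128, 137 − 4² = 121 = 11² ⇒ 137 = 4² + 11².
  Combine using the Brahmagupta–Fibonacci identity (a² + b²)(c² + d²) = (ac − bd)² + (ad + bc)² = (ac + bd)² + (ad − bc)²:
  17 · 137 = 2329: from (1² + 4²)(4² + 11²), take (1·4 − 4·11, 1·11 + 4·4) = (4 − 44, 11 + 16) = (-40, 27); dropping signs (only squares matter) gives (40, 27); check 40² + 27² = 1600 + 729 = 2329 ✓.
Step 4: Order so x ≤ y and verify: 27² + 40² = 729 + 1600 = 2329 = n. ✓

n = 2329 = 27² + 40² (one valid representation with x ≤ y).


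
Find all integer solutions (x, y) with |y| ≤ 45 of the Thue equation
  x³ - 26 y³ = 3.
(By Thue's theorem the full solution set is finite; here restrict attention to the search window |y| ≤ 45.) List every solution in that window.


The equation is x³ - 26y³ = 3. For fixed y, x³ = 26·y³ + 3, so a solution requires the RHS to be a perfect cube.
Strategy: iterate y from -45 to 45, compute RHS = 26·y³ + 3, and check whether it is a (positive or negative) perfect cube.
Check small values of y:
  y = 0: RHS = 3 is not a perfect cube.
  y = 1: RHS = 29 is not a perfect cube.
  y = -1: RHS = -23 is not a perfect cube.
  y = 2: RHS = 211 is not a perfect cube.
  y = -2: RHS = -205 is not a perfect cube.
  y = 3: RHS = 705 is not a perfect cube.
  y = -3: RHS = -699 is not a perfect cube.
Continuing the search up to |y| = 45 finds no solutions either.
No (x, y) in the scanned range satisfies the equation.

No integer solutions with |y| ≤ 45.


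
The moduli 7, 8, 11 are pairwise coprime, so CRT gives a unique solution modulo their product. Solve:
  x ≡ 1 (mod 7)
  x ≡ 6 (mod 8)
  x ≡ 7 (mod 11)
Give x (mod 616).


Moduli 7, 8, 11 are pairwise coprime; by CRT there is a unique solution modulo M = 7 · 8 · 11 = 616.
Solve pairwise, accumulating the modulus:
  Start with x ≡ 1 (mod 7).
  Combine with x ≡ 6 (mod 8): since gcd(7, 8) = 1, we get a unique residue mod 56.
    Write x = 1 + 7·t and substitute into x ≡ 6 (mod 8): 7·t ≡ 6 − 1 = 5 (mod 8).
    The inverse of 7 mod 8 is 7 (since 7·7 = 49 = 6·8 + 1), so t ≡ 7·5 = 35 ≡ 3 (mod 8).
    Then x = 1 + 7·3 = 22, valid modulo lcm(7, 8) = 56: x ≡ 22 (mod 56).
  Combine with x ≡ 7 (mod 11): since gcd(56, 11) = 1, we get a unique residue mod 616.
    Write x = 22 + 56·t and substitute into x ≡ 7 (mod 11): 56·t ≡ 7 − 22 = -15 (mod 11).
    Reduce coefficients mod 11: 1·t ≡ 7 (mod 11).
    So t ≡ 7 (mod 11).
    Then x = 22 + 56·7 = 414, valid modulo lcm(56, 11) = 616: x ≡ 414 (mod 616).
Verify: 414 mod 7 = 1 ✓, 414 mod 8 = 6 ✓, 414 mod 11 = 7 ✓.

x ≡ 414 (mod 616).


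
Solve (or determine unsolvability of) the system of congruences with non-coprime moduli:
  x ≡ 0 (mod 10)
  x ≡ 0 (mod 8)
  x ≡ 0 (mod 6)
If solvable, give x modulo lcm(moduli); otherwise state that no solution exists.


Moduli 10, 8, 6 are not pairwise coprime, so CRT works modulo lcm(m_i) when all pairwise compatibility conditions hold.
Pairwise compatibility: gcd(m_i, m_j) must divide a_i - a_j for every pair.
Merge one congruence at a time:
  Start: x ≡ 0 (mod 10).
  Combine with x ≡ 0 (mod 8): gcd(10, 8) = 2; 0 - 0 = 0, which IS divisible by 2, so compatible.
    Write x = 0 + 10·t and substitute into x ≡ 0 (mod 8): 10·t ≡ 0 − 0 = 0 (mod 8).
    Divide the congruence (and modulus) by g = 2: 5·t ≡ 0 (mod 4).
    Reduce coefficients mod 4: 1·t ≡ 0 (mod 4).
    So t ≡ 0 (mod 4).
    Then x = 0 + 10·0 = 0, valid modulo lcm(10, 8) = 40: x ≡ 0 (mod 40).
  Combine with x ≡ 0 (mod 6): gcd(40, 6) = 2; 0 - 0 = 0, which IS divisible by 2, so compatible.
    Write x = 0 + 40·t and substitute into x ≡ 0 (mod 6): 40·t ≡ 0 − 0 = 0 (mod 6).
    Divide the congruence (and modulus) by g = 2: 20·t ≡ 0 (mod 3).
    Reduce coefficients mod 3: 2·t ≡ 0 (mod 3).
    The inverse of 2 mod 3 is 2 (since 2·2 = 4 = 1·3 + 1), so t ≡ 2·0 = 0 ≡ 0 (mod 3).
    Then x = 0 + 40·0 = 0, valid modulo lcm(40, 6) = 120: x ≡ 0 (mod 120).
Verify: 0 mod 10 = 0, 0 mod 8 = 0, 0 mod 6 = 0.

x ≡ 0 (mod 120).


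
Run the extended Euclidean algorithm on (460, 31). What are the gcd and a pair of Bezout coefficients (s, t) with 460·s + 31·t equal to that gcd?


Euclidean algorithm on (460, 31) — divide until remainder is 0:
  460 = 14 · 31 + 26
  31 = 1 · 26 + 5
  26 = 5 · 5 + 1
  5 = 5 · 1 + 0
gcd(460, 31) = 1.
Track Bezout coefficients alongside the remainders: start with r₀ = 460 = a·1 + b·0 (s = 1, t = 0) and r₁ = 31 = a·0 + b·1 (s = 0, t = 1); each new remainder r_{k+1} = r_{k-1} − q_k·r_k inherits s_{k+1} = s_{k-1} − q_k·s_k, t_{k+1} = t_{k-1} − q_k·t_k, so r_k = a·s_k + b·t_k at every step:
  q = 14: r = 26, s = 1 − 14·0 = 1, t = 0 − 14·1 = -14  (check: 460·1 + 31·(-14) = 26)
  q = 1: r = 5, s = 0 − 1·1 = -1, t = 1 − 1·(-14) = 15  (check: 460·(-1) + 31·15 = 5)
  q = 5: r = 1, s = 1 − 5·(-1) = 6, t = -14 − 5·15 = -89  (check: 460·6 + 31·(-89) = 1)
The row with r = 1 (the gcd) gives the Bezout coefficients s = 6, t = -89.
Result: 460 · (6) + 31 · (-89) = 1.

gcd(460, 31) = 1; s = 6, t = -89 (check: 460·6 + 31·(-89) = 1).


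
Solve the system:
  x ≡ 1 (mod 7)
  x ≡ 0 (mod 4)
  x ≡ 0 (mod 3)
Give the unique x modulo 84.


Moduli 7, 4, 3 are pairwise coprime; by CRT there is a unique solution modulo M = 7 · 4 · 3 = 84.
Solve pairwise, accumulating the modulus:
  Start with x ≡ 1 (mod 7).
  Combine with x ≡ 0 (mod 4): since gcd(7, 4) = 1, we get a unique residue mod 28.
    Write x = 1 + 7·t and substitute into x ≡ 0 (mod 4): 7·t ≡ 0 − 1 = -1 (mod 4).
    Reduce coefficients mod 4: 3·t ≡ 3 (mod 4).
    The inverse of 3 mod 4 is 3 (since 3·3 = 9 = 2·4 + 1), so t ≡ 3·3 = 9 ≡ 1 (mod 4).
    Then x = 1 + 7·1 = 8, valid modulo lcm(7, 4) = 28: x ≡ 8 (mod 28).
  Combine with x ≡ 0 (mod 3): since gcd(28, 3) = 1, we get a unique residue mod 84.
    Write x = 8 + 28·t and substitute into x ≡ 0 (mod 3): 28·t ≡ 0 − 8 = -8 (mod 3).
    Reduce coefficients mod 3: 1·t ≡ 1 (mod 3).
    So t ≡ 1 (mod 3).
    Then x = 8 + 28·1 = 36, valid modulo lcm(28, 3) = 84: x ≡ 36 (mod 84).
Verify: 36 mod 7 = 1 ✓, 36 mod 4 = 0 ✓, 36 mod 3 = 0 ✓.

x ≡ 36 (mod 84).


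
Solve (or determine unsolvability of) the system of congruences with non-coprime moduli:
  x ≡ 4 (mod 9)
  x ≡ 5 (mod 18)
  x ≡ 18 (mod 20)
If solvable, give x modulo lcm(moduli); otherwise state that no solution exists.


Moduli 9, 18, 20 are not pairwise coprime, so CRT works modulo lcm(m_i) when all pairwise compatibility conditions hold.
Pairwise compatibility: gcd(m_i, m_j) must divide a_i - a_j for every pair.
Merge one congruence at a time:
  Start: x ≡ 4 (mod 9).
  Combine with x ≡ 5 (mod 18): gcd(9, 18) = 9, and 5 - 4 = 1 is NOT divisible by 9.
    ⇒ system is inconsistent (no integer solution).

No solution (the system is inconsistent).


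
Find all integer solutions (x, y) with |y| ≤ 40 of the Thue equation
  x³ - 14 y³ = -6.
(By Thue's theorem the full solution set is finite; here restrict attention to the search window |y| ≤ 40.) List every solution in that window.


The equation is x³ - 14y³ = -6. For fixed y, x³ = 14·y³ − 6, so a solution requires the RHS to be a perfect cube.
Strategy: iterate y from -40 to 40, compute RHS = 14·y³ − 6, and check whether it is a (positive or negative) perfect cube.
Check small values of y:
  y = 0: RHS = -6 is not a perfect cube.
  y = 1: RHS = 8 = (2)³ ⇒ x = 2 works.
  y = -1: RHS = -20 is not a perfect cube.
  y = 2: RHS = 106 is not a perfect cube.
  y = -2: RHS = -118 is not a perfect cube.
  y = 3: RHS = 372 is not a perfect cube.
  y = -3: RHS = -384 is not a perfect cube.
Continuing the search up to |y| = 40 finds no further solutions beyond those listed.
Collected solutions: (2, 1).

Solutions (with |y| ≤ 40): (2, 1).


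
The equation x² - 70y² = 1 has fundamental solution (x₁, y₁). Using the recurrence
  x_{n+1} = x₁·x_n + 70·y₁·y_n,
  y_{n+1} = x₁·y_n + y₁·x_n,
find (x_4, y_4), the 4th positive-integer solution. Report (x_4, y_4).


Step 1: Find the fundamental solution (x₁, y₁) of x² - 70y² = 1.
  Expand √70 as a continued fraction. a₀ = ⌊√70⌋ = 8; iterate m_{k+1} = d_k·a_k − m_k, d_{k+1} = (70 − m_{k+1}²)/d_k, a_{k+1} = ⌊(a₀ + m_{k+1})/d_{k+1}⌋ (starting m₀ = 0, d₀ = 1), with convergents p_k = a_k·p_{k-1} + p_{k-2}, q_k = a_k·q_{k-1} + q_{k-2} (p₋₁ = 1, q₋₁ = 0):
  k = 0: a₀ = 8; p₀/q₀ = 8/1; p₀² − 70·q₀² = 64 − 70 = -6.
  k = 1: m = 8, d = 6, a = ⌊(8 + 8)/6⌋ = 2; p/q = (2·8 + 1)/(2·1 + 0) = 17/2; p² − 70·q² = 289 − 280 = 9.
  k = 2: m = 4, d = 9, a = ⌊(8 + 4)/9⌋ = 1; p/q = (1·17 + 8)/(1·2 + 1) = 25/3; p² − 70·q² = 625 − 630 = -5.
  k = 3: m = 5, d = 5, a = ⌊(8 + 5)/5⌋ = 2; p/q = (2·25 + 17)/(2·3 + 2) = 67/8; p² − 70·q² = 4489 − 4480 = 9.
  k = 4: m = 5, d = 9, a = ⌊(8 + 5)/9⌋ = 1; p/q = (1·67 + 25)/(1·8 + 3) = 92/11; p² − 70·q² = 8464 − 8470 = -6.
  k = 5: m = 4, d = 6, a = ⌊(8 + 4)/6⌋ = 2; p/q = (2·92 + 67)/(2·11 + 8) = 251/30; p² − 70·q² = 63001 − 63000 = 1.
  The first convergent with p² − 70·q² = 1 gives the fundamental solution (x₁, y₁) = (251, 30).
Step 2: Apply the recurrence (x_{n+1}, y_{n+1}) = (x₁x_n + 70y₁y_n, x₁y_n + y₁x_n) repeatedly.
  From (x_1, y_1) = (251, 30): x_2 = 251·251 + 70·30·30 = 126001; y_2 = 251·30 + 30·251 = 15060.
  From (x_2, y_2) = (126001, 15060): x_3 = 251·126001 + 70·30·15060 = 63252251; y_3 = 251·15060 + 30·126001 = 7560090.
  From (x_3, y_3) = (63252251, 7560090): x_4 = 251·63252251 + 70·30·7560090 = 31752504001; y_4 = 251·7560090 + 30·63252251 = 3795150120.
Step 3: Verify x_4² - 70·y_4² = 1008221510333521008001 - 1008221510333521008000 = 1 (should be 1). ✓

(x_1, y_1) = (251, 30); (x_4, y_4) = (31752504001, 3795150120).


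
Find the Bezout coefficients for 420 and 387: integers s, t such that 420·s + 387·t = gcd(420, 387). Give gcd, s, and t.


Euclidean algorithm on (420, 387) — divide until remainder is 0:
  420 = 1 · 387 + 33
  387 = 11 · 33 + 24
  33 = 1 · 24 + 9
  24 = 2 · 9 + 6
  9 = 1 · 6 + 3
  6 = 2 · 3 + 0
gcd(420, 387) = 3.
Track Bezout coefficients alongside the remainders: start with r₀ = 420 = a·1 + b·0 (s = 1, t = 0) and r₁ = 387 = a·0 + b·1 (s = 0, t = 1); each new remainder r_{k+1} = r_{k-1} − q_k·r_k inherits s_{k+1} = s_{k-1} − q_k·s_k, t_{k+1} = t_{k-1} − q_k·t_k, so r_k = a·s_k + b·t_k at every step:
  q = 1: r = 33, s = 1 − 1·0 = 1, t = 0 − 1·1 = -1  (check: 420·1 + 387·(-1) = 33)
  q = 11: r = 24, s = 0 − 11·1 = -11, t = 1 − 11·(-1) = 12  (check: 420·(-11) + 387·12 = 24)
  q = 1: r = 9, s = 1 − 1·(-11) = 12, t = -1 − 1·12 = -13  (check: 420·12 + 387·(-13) = 9)
  q = 2: r = 6, s = -11 − 2·12 = -35, t = 12 − 2·(-13) = 38  (check: 420·(-35) + 387·38 = 6)
  q = 1: r = 3, s = 12 − 1·(-35) = 47, t = -13 − 1·38 = -51  (check: 420·47 + 387·(-51) = 3)
The row with r = 3 (the gcd) gives the Bezout coefficients s = 47, t = -51.
Result: 420 · (47) + 387 · (-51) = 3.

gcd(420, 387) = 3; s = 47, t = -51 (check: 420·47 + 387·(-51) = 3).


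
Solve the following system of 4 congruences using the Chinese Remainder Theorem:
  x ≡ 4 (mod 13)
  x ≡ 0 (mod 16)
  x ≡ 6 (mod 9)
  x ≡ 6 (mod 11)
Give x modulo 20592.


Product of moduli M = 13 · 16 · 9 · 11 = 20592.
Merge one congruence at a time:
  Start: x ≡ 4 (mod 13).
  Combine with x ≡ 0 (mod 16); new modulus lcm = 208.
    Write x = 4 + 13·t and substitute into x ≡ 0 (mod 16): 13·t ≡ 0 − 4 = -4 (mod 16).
    Reduce coefficients mod 16: 13·t ≡ 12 (mod 16).
    The inverse of 13 mod 16 is 5 (since 13·5 = 65 = 4·16 + 1), so t ≡ 5·12 = 60 ≡ 12 (mod 16).
    Then x = 4 + 13·12 = 160, valid modulo lcm(13, 16) = 208: x ≡ 160 (mod 208).
  Combine with x ≡ 6 (mod 9); new modulus lcm = 1872.
    Write x = 160 + 208·t and substitute into x ≡ 6 (mod 9): 208·t ≡ 6 − 160 = -154 (mod 9).
    Reduce coefficients mod 9: 1·t ≡ 8 (mod 9).
    So t ≡ 8 (mod 9).
    Then x = 160 + 208·8 = 1824, valid modulo lcm(208, 9) = 1872: x ≡ 1824 (mod 1872).
  Combine with x ≡ 6 (mod 11); new modulus lcm = 20592.
    Write x = 1824 + 1872·t and substitute into x ≡ 6 (mod 11): 1872·t ≡ 6 − 1824 = -1818 (mod 11).
    Reduce coefficients mod 11: 2·t ≡ 8 (mod 11).
    The inverse of 2 mod 11 is 6 (since 2·6 = 12 = 1·11 + 1), so t ≡ 6·8 = 48 ≡ 4 (mod 11).
    Then x = 1824 + 1872·4 = 9312, valid modulo lcm(1872, 11) = 20592: x ≡ 9312 (mod 20592).
Verify against each original: 9312 mod 13 = 4, 9312 mod 16 = 0, 9312 mod 9 = 6, 9312 mod 11 = 6.

x ≡ 9312 (mod 20592).


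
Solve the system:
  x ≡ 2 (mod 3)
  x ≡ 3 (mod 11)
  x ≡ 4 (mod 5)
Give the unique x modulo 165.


Moduli 3, 11, 5 are pairwise coprime; by CRT there is a unique solution modulo M = 3 · 11 · 5 = 165.
Solve pairwise, accumulating the modulus:
  Start with x ≡ 2 (mod 3).
  Combine with x ≡ 3 (mod 11): since gcd(3, 11) = 1, we get a unique residue mod 33.
    Write x = 2 + 3·t and substitute into x ≡ 3 (mod 11): 3·t ≡ 3 − 2 = 1 (mod 11).
    The inverse of 3 mod 11 is 4 (since 3·4 = 12 = 1·11 + 1), so t ≡ 4·1 = 4 ≡ 4 (mod 11).
    Then x = 2 + 3·4 = 14, valid modulo lcm(3, 11) = 33: x ≡ 14 (mod 33).
  Combine with x ≡ 4 (mod 5): since gcd(33, 5) = 1, we get a unique residue mod 165.
    Write x = 14 + 33·t and substitute into x ≡ 4 (mod 5): 33·t ≡ 4 − 14 = -10 (mod 5).
    Reduce coefficients mod 5: 3·t ≡ 0 (mod 5).
    The inverse of 3 mod 5 is 2 (since 3·2 = 6 = 1·5 + 1), so t ≡ 2·0 = 0 ≡ 0 (mod 5).
    Then x = 14 + 33·0 = 14, valid modulo lcm(33, 5) = 165: x ≡ 14 (mod 165).
Verify: 14 mod 3 = 2 ✓, 14 mod 11 = 3 ✓, 14 mod 5 = 4 ✓.

x ≡ 14 (mod 165).


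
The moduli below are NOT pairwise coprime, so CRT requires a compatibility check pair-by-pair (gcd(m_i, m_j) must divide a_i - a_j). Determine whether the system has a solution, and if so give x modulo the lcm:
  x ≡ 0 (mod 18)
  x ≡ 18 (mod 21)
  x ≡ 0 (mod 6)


Moduli 18, 21, 6 are not pairwise coprime, so CRT works modulo lcm(m_i) when all pairwise compatibility conditions hold.
Pairwise compatibility: gcd(m_i, m_j) must divide a_i - a_j for every pair.
Merge one congruence at a time:
  Start: x ≡ 0 (mod 18).
  Combine with x ≡ 18 (mod 21): gcd(18, 21) = 3; 18 - 0 = 18, which IS divisible by 3, so compatible.
    Write x = 0 + 18·t and substitute into x ≡ 18 (mod 21): 18·t ≡ 18 − 0 = 18 (mod 21).
    Divide the congruence (and modulus) by g = 3: 6·t ≡ 6 (mod 7).
    The inverse of 6 mod 7 is 6 (since 6·6 = 36 = 5·7 + 1), so t ≡ 6·6 = 36 ≡ 1 (mod 7).
    Then x = 0 + 18·1 = 18, valid modulo lcm(18, 21) = 126: x ≡ 18 (mod 126).
  Combine with x ≡ 0 (mod 6): gcd(126, 6) = 6; 0 - 18 = -18, which IS divisible by 6, so compatible.
    Write x = 18 + 126·t and substitute into x ≡ 0 (mod 6): 126·t ≡ 0 − 18 = -18 (mod 6).
    Divide the congruence (and modulus) by g = 6: 21·t ≡ -3 (mod 1).
    Modulo 1 every t works; take t = 0.
    Then x = 18 + 126·0 = 18, valid modulo lcm(126, 6) = 126: x ≡ 18 (mod 126).
Verify: 18 mod 18 = 0, 18 mod 21 = 18, 18 mod 6 = 0.

x ≡ 18 (mod 126).


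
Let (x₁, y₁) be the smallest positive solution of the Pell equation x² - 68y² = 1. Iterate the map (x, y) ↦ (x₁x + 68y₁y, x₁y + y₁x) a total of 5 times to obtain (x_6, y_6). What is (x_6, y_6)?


Step 1: Find the fundamental solution (x₁, y₁) of x² - 68y² = 1.
  Expand √68 as a continued fraction. a₀ = ⌊√68⌋ = 8; iterate m_{k+1} = d_k·a_k − m_k, d_{k+1} = (68 − m_{k+1}²)/d_k, a_{k+1} = ⌊(a₀ + m_{k+1})/d_{k+1}⌋ (starting m₀ = 0, d₀ = 1), with convergents p_k = a_k·p_{k-1} + p_{k-2}, q_k = a_k·q_{k-1} + q_{k-2} (p₋₁ = 1, q₋₁ = 0):
  k = 0: a₀ = 8; p₀/q₀ = 8/1; p₀² − 68·q₀² = 64 − 68 = -4.
  k = 1: m = 8, d = 4, a = ⌊(8 + 8)/4⌋ = 4; p/q = (4·8 + 1)/(4·1 + 0) = 33/4; p² − 68·q² = 1089 − 1088 = 1.
  The first convergent with p² − 68·q² = 1 gives the fundamental solution (x₁, y₁) = (33, 4).
Step 2: Apply the recurrence (x_{n+1}, y_{n+1}) = (x₁x_n + 68y₁y_n, x₁y_n + y₁x_n) repeatedly.
  From (x_1, y_1) = (33, 4): x_2 = 33·33 + 68·4·4 = 2177; y_2 = 33·4 + 4·33 = 264.
  From (x_2, y_2) = (2177, 264): x_3 = 33·2177 + 68·4·264 = 143649; y_3 = 33·264 + 4·2177 = 17420.
  From (x_3, y_3) = (143649, 17420): x_4 = 33·143649 + 68·4·17420 = 9478657; y_4 = 33·17420 + 4·143649 = 1149456.
  From (x_4, y_4) = (9478657, 1149456): x_5 = 33·9478657 + 68·4·1149456 = 625447713; y_5 = 33·1149456 + 4·9478657 = 75846676.
  From (x_5, y_5) = (625447713, 75846676): x_6 = 33·625447713 + 68·4·75846676 = 41270070401; y_6 = 33·75846676 + 4·625447713 = 5004731160.
Step 3: Verify x_6² - 68·y_6² = 1703218710903496300801 - 1703218710903496300800 = 1 (should be 1). ✓

(x_1, y_1) = (33, 4); (x_6, y_6) = (41270070401, 5004731160).


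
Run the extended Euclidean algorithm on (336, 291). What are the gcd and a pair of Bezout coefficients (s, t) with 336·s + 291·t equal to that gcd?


Euclidean algorithm on (336, 291) — divide until remainder is 0:
  336 = 1 · 291 + 45
  291 = 6 · 45 + 21
  45 = 2 · 21 + 3
  21 = 7 · 3 + 0
gcd(336, 291) = 3.
Track Bezout coefficients alongside the remainders: start with r₀ = 336 = a·1 + b·0 (s = 1, t = 0) and r₁ = 291 = a·0 + b·1 (s = 0, t = 1); each new remainder r_{k+1} = r_{k-1} − q_k·r_k inherits s_{k+1} = s_{k-1} − q_k·s_k, t_{k+1} = t_{k-1} − q_k·t_k, so r_k = a·s_k + b·t_k at every step:
  q = 1: r = 45, s = 1 − 1·0 = 1, t = 0 − 1·1 = -1  (check: 336·1 + 291·(-1) = 45)
  q = 6: r = 21, s = 0 − 6·1 = -6, t = 1 − 6·(-1) = 7  (check: 336·(-6) + 291·7 = 21)
  q = 2: r = 3, s = 1 − 2·(-6) = 13, t = -1 − 2·7 = -15  (check: 336·13 + 291·(-15) = 3)
The row with r = 3 (the gcd) gives the Bezout coefficients s = 13, t = -15.
Result: 336 · (13) + 291 · (-15) = 3.

gcd(336, 291) = 3; s = 13, t = -15 (check: 336·13 + 291·(-15) = 3).


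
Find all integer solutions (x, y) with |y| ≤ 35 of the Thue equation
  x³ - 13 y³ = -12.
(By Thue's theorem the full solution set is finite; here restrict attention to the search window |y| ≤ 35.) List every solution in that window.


The equation is x³ - 13y³ = -12. For fixed y, x³ = 13·y³ − 12, so a solution requires the RHS to be a perfect cube.
Strategy: iterate y from -35 to 35, compute RHS = 13·y³ − 12, and check whether it is a (positive or negative) perfect cube.
Check small values of y:
  y = 0: RHS = -12 is not a perfect cube.
  y = 1: RHS = 1 = (1)³ ⇒ x = 1 works.
  y = -1: RHS = -25 is not a perfect cube.
  y = 2: RHS = 92 is not a perfect cube.
  y = -2: RHS = -116 is not a perfect cube.
  y = 3: RHS = 339 is not a perfect cube.
  y = -3: RHS = -363 is not a perfect cube.
Continuing the search up to |y| = 35 finds no further solutions beyond those listed.
Collected solutions: (1, 1).

Solutions (with |y| ≤ 35): (1, 1).


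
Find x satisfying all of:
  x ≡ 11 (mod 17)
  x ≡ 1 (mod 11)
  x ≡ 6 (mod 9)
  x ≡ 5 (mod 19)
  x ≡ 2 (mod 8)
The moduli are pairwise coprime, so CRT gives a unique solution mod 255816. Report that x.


Product of moduli M = 17 · 11 · 9 · 19 · 8 = 255816.
Merge one congruence at a time:
  Start: x ≡ 11 (mod 17).
  Combine with x ≡ 1 (mod 11); new modulus lcm = 187.
    Write x = 11 + 17·t and substitute into x ≡ 1 (mod 11): 17·t ≡ 1 − 11 = -10 (mod 11).
    Reduce coefficients mod 11: 6·t ≡ 1 (mod 11).
    The inverse of 6 mod 11 is 2 (since 6·2 = 12 = 1·11 + 1), so t ≡ 2·1 = 2 ≡ 2 (mod 11).
    Then x = 11 + 17·2 = 45, valid modulo lcm(17, 11) = 187: x ≡ 45 (mod 187).
  Combine with x ≡ 6 (mod 9); new modulus lcm = 1683.
    Write x = 45 + 187·t and substitute into x ≡ 6 (mod 9): 187·t ≡ 6 − 45 = -39 (mod 9).
    Reduce coefficients mod 9: 7·t ≡ 6 (mod 9).
    The inverse of 7 mod 9 is 4 (since 7·4 = 28 = 3·9 + 1), so t ≡ 4·6 = 24 ≡ 6 (mod 9).
    Then x = 45 + 187·6 = 1167, valid modulo lcm(187, 9) = 1683: x ≡ 1167 (mod 1683).
  Combine with x ≡ 5 (mod 19); new modulus lcm = 31977.
    Write x = 1167 + 1683·t and substitute into x ≡ 5 (mod 19): 1683·t ≡ 5 − 1167 = -1162 (mod 19).
    Reduce coefficients mod 19: 11·t ≡ 16 (mod 19).
    The inverse of 11 mod 19 is 7 (since 11·7 = 77 = 4·19 + 1), so t ≡ 7·16 = 112 ≡ 17 (mod 19).
    Then x = 1167 + 1683·17 = 29778, valid modulo lcm(1683, 19) = 31977: x ≡ 29778 (mod 31977).
  Combine with x ≡ 2 (mod 8); new modulus lcm = 255816.
    Write x = 29778 + 31977·t and substitute into x ≡ 2 (mod 8): 31977·t ≡ 2 − 29778 = -29776 (mod 8).
    Reduce coefficients mod 8: 1·t ≡ 0 (mod 8).
    So t ≡ 0 (mod 8).
    Then x = 29778 + 31977·0 = 29778, valid modulo lcm(31977, 8) = 255816: x ≡ 29778 (mod 255816).
Verify against each original: 29778 mod 17 = 11, 29778 mod 11 = 1, 29778 mod 9 = 6, 29778 mod 19 = 5, 29778 mod 8 = 2.

x ≡ 29778 (mod 255816).


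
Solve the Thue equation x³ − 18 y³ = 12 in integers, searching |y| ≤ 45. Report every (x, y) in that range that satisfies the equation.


The equation is x³ - 18y³ = 12. For fixed y, x³ = 18·y³ + 12, so a solution requires the RHS to be a perfect cube.
Strategy: iterate y from -45 to 45, compute RHS = 18·y³ + 12, and check whether it is a (positive or negative) perfect cube.
Check small values of y:
  y = 0: RHS = 12 is not a perfect cube.
  y = 1: RHS = 30 is not a perfect cube.
  y = -1: RHS = -6 is not a perfect cube.
  y = 2: RHS = 156 is not a perfect cube.
  y = -2: RHS = -132 is not a perfect cube.
  y = 3: RHS = 498 is not a perfect cube.
  y = -3: RHS = -474 is not a perfect cube.
Continuing the search up to |y| = 45 finds no solutions either.
No (x, y) in the scanned range satisfies the equation.

No integer solutions with |y| ≤ 45.


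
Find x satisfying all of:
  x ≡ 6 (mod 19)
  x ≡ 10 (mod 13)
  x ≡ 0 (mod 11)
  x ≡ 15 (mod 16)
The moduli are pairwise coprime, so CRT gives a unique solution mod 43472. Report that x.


Product of moduli M = 19 · 13 · 11 · 16 = 43472.
Merge one congruence at a time:
  Start: x ≡ 6 (mod 19).
  Combine with x ≡ 10 (mod 13); new modulus lcm = 247.
    Write x = 6 + 19·t and substitute into x ≡ 10 (mod 13): 19·t ≡ 10 − 6 = 4 (mod 13).
    Reduce coefficients mod 13: 6·t ≡ 4 (mod 13).
    The inverse of 6 mod 13 is 11 (since 6·11 = 66 = 5·13 + 1), so t ≡ 11·4 = 44 ≡ 5 (mod 13).
    Then x = 6 + 19·5 = 101, valid modulo lcm(19, 13) = 247: x ≡ 101 (mod 247).
  Combine with x ≡ 0 (mod 11); new modulus lcm = 2717.
    Write x = 101 + 247·t and substitute into x ≡ 0 (mod 11): 247·t ≡ 0 − 101 = -101 (mod 11).
    Reduce coefficients mod 11: 5·t ≡ 9 (mod 11).
    The inverse of 5 mod 11 is 9 (since 5·9 = 45 = 4·11 + 1), so t ≡ 9·9 = 81 ≡ 4 (mod 11).
    Then x = 101 + 247·4 = 1089, valid modulo lcm(247, 11) = 2717: x ≡ 1089 (mod 2717).
  Combine with x ≡ 15 (mod 16); new modulus lcm = 43472.
    Write x = 1089 + 2717·t and substitute into x ≡ 15 (mod 16): 2717·t ≡ 15 − 1089 = -1074 (mod 16).
    Reduce coefficients mod 16: 13·t ≡ 14 (mod 16).
    The inverse of 13 mod 16 is 5 (since 13·5 = 65 = 4·16 + 1), so t ≡ 5·14 = 70 ≡ 6 (mod 16).
    Then x = 1089 + 2717·6 = 17391, valid modulo lcm(2717, 16) = 43472: x ≡ 17391 (mod 43472).
Verify against each original: 17391 mod 19 = 6, 17391 mod 13 = 10, 17391 mod 11 = 0, 17391 mod 16 = 15.

x ≡ 17391 (mod 43472).


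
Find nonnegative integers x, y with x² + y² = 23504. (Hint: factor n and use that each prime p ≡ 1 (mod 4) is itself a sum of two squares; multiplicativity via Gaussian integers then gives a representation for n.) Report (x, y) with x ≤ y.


Step 1: Factor n = 23504 = 2^4 · 13 · 113.
Step 2: Check the mod-4 condition on each prime factor: 2 = 2 (special); 13 ≡ 1 (mod 4), exponent 1; 113 ≡ 1 (mod 4), exponent 1.
All primes ≡ 3 (mod 4) appear to even exponent (or don't appear), so by the two-squares theorem n IS expressible as a sum of two squares.
Step 3: Build a representation. Group n = k² · m with k = 4 and m = 13 · 113 = 1469 (a product of primes ≡ 1 (mod 4)); a representation of m scales to one of n via (k·x)² + (k·y)² = k²(x² + y²). Each prime p ≡ 1 (mod 4) is itself a sum of two squares; find a² by testing p − a² for a perfect square:
  13: 13 − 1² = 12, 13 − 2² = 9 = 3² ⇒ 13 = 2² + 3².
  113: 113 − 1² = 112, 113 − 2² = 109, 113 − 3² = 104, 113 − 4² = 97, 113 − 5² = 88, 113 − 6² = 77, 113 − 7² = 64 = 8² ⇒ 113 = 7² + 8².
  Combine using the Brahmagupta–Fibonacci identity (a² + b²)(c² + d²) = (ac − bd)² + (ad + bc)² = (ac + bd)² + (ad − bc)²:
  13 · 113 = 1469: from (2² + 3²)(7² + 8²), take (2·7 − 3·8, 2·8 + 3·7) = (14 − 24, 16 + 21) = (-10, 37); dropping signs (only squares matter) gives (10, 37); check 10² + 37² = 100 + 1369 = 1469 ✓.
  Scale by k = 4: (4·10, 4·37) = (40, 148).
Step 4: Order so x ≤ y and verify: 40² + 148² = 1600 + 21904 = 23504 = n. ✓

n = 23504 = 40² + 148² (one valid representation with x ≤ y).


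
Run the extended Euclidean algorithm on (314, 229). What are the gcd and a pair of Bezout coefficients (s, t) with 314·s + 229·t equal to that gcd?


Euclidean algorithm on (314, 229) — divide until remainder is 0:
  314 = 1 · 229 + 85
  229 = 2 · 85 + 59
  85 = 1 · 59 + 26
  59 = 2 · 26 + 7
  26 = 3 · 7 + 5
  7 = 1 · 5 + 2
  5 = 2 · 2 + 1
  2 = 2 · 1 + 0
gcd(314, 229) = 1.
Track Bezout coefficients alongside the remainders: start with r₀ = 314 = a·1 + b·0 (s = 1, t = 0) and r₁ = 229 = a·0 + b·1 (s = 0, t = 1); each new remainder r_{k+1} = r_{k-1} − q_k·r_k inherits s_{k+1} = s_{k-1} − q_k·s_k, t_{k+1} = t_{k-1} − q_k·t_k, so r_k = a·s_k + b·t_k at every step:
  q = 1: r = 85, s = 1 − 1·0 = 1, t = 0 − 1·1 = -1  (check: 314·1 + 229·(-1) = 85)
  q = 2: r = 59, s = 0 − 2·1 = -2, t = 1 − 2·(-1) = 3  (check: 314·(-2) + 229·3 = 59)
  q = 1: r = 26, s = 1 − 1·(-2) = 3, t = -1 − 1·3 = -4  (check: 314·3 + 229·(-4) = 26)
  q = 2: r = 7, s = -2 − 2·3 = -8, t = 3 − 2·(-4) = 11  (check: 314·(-8) + 229·11 = 7)
  q = 3: r = 5, s = 3 − 3·(-8) = 27, t = -4 − 3·11 = -37  (check: 314·27 + 229·(-37) = 5)
  q = 1: r = 2, s = -8 − 1·27 = -35, t = 11 − 1·(-37) = 48  (check: 314·(-35) + 229·48 = 2)
  q = 2: r = 1, s = 27 − 2·(-35) = 97, t = -37 − 2·48 = -133  (check: 314·97 + 229·(-133) = 1)
The row with r = 1 (the gcd) gives the Bezout coefficients s = 97, t = -133.
Result: 314 · (97) + 229 · (-133) = 1.

gcd(314, 229) = 1; s = 97, t = -133 (check: 314·97 + 229·(-133) = 1).


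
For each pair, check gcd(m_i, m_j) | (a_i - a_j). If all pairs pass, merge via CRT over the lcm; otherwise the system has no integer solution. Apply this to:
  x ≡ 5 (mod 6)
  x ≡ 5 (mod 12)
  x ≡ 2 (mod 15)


Moduli 6, 12, 15 are not pairwise coprime, so CRT works modulo lcm(m_i) when all pairwise compatibility conditions hold.
Pairwise compatibility: gcd(m_i, m_j) must divide a_i - a_j for every pair.
Merge one congruence at a time:
  Start: x ≡ 5 (mod 6).
  Combine with x ≡ 5 (mod 12): gcd(6, 12) = 6; 5 - 5 = 0, which IS divisible by 6, so compatible.
    Write x = 5 + 6·t and substitute into x ≡ 5 (mod 12): 6·t ≡ 5 − 5 = 0 (mod 12).
    Divide the congruence (and modulus) by g = 6: 1·t ≡ 0 (mod 2).
    So t ≡ 0 (mod 2).
    Then x = 5 + 6·0 = 5, valid modulo lcm(6, 12) = 12: x ≡ 5 (mod 12).
  Combine with x ≡ 2 (mod 15): gcd(12, 15) = 3; 2 - 5 = -3, which IS divisible by 3, so compatible.
    Write x = 5 + 12·t and substitute into x ≡ 2 (mod 15): 12·t ≡ 2 − 5 = -3 (mod 15).
    Divide the congruence (and modulus) by g = 3: 4·t ≡ -1 (mod 5).
    Reduce coefficients mod 5: 4·t ≡ 4 (mod 5).
    The inverse of 4 mod 5 is 4 (since 4·4 = 16 = 3·5 + 1), so t ≡ 4·4 = 16 ≡ 1 (mod 5).
    Then x = 5 + 12·1 = 17, valid modulo lcm(12, 15) = 60: x ≡ 17 (mod 60).
Verify: 17 mod 6 = 5, 17 mod 12 = 5, 17 mod 15 = 2.

x ≡ 17 (mod 60).


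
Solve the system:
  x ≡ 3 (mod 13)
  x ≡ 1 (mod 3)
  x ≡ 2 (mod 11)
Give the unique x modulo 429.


Moduli 13, 3, 11 are pairwise coprime; by CRT there is a unique solution modulo M = 13 · 3 · 11 = 429.
Solve pairwise, accumulating the modulus:
  Start with x ≡ 3 (mod 13).
  Combine with x ≡ 1 (mod 3): since gcd(13, 3) = 1, we get a unique residue mod 39.
    Write x = 3 + 13·t and substitute into x ≡ 1 (mod 3): 13·t ≡ 1 − 3 = -2 (mod 3).
    Reduce coefficients mod 3: 1·t ≡ 1 (mod 3).
    So t ≡ 1 (mod 3).
    Then x = 3 + 13·1 = 16, valid modulo lcm(13, 3) = 39: x ≡ 16 (mod 39).
  Combine with x ≡ 2 (mod 11): since gcd(39, 11) = 1, we get a unique residue mod 429.
    Write x = 16 + 39·t and substitute into x ≡ 2 (mod 11): 39·t ≡ 2 − 16 = -14 (mod 11).
    Reduce coefficients mod 11: 6·t ≡ 8 (mod 11).
    The inverse of 6 mod 11 is 2 (since 6·2 = 12 = 1·11 + 1), so t ≡ 2·8 = 16 ≡ 5 (mod 11).
    Then x = 16 + 39·5 = 211, valid modulo lcm(39, 11) = 429: x ≡ 211 (mod 429).
Verify: 211 mod 13 = 3 ✓, 211 mod 3 = 1 ✓, 211 mod 11 = 2 ✓.

x ≡ 211 (mod 429).


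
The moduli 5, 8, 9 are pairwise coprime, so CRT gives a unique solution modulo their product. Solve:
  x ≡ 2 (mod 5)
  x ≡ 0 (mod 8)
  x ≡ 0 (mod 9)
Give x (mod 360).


Moduli 5, 8, 9 are pairwise coprime; by CRT there is a unique solution modulo M = 5 · 8 · 9 = 360.
Solve pairwise, accumulating the modulus:
  Start with x ≡ 2 (mod 5).
  Combine with x ≡ 0 (mod 8): since gcd(5, 8) = 1, we get a unique residue mod 40.
    Write x = 2 + 5·t and substitute into x ≡ 0 (mod 8): 5·t ≡ 0 − 2 = -2 (mod 8).
    Reduce coefficients mod 8: 5·t ≡ 6 (mod 8).
    The inverse of 5 mod 8 is 5 (since 5·5 = 25 = 3·8 + 1), so t ≡ 5·6 = 30 ≡ 6 (mod 8).
    Then x = 2 + 5·6 = 32, valid modulo lcm(5, 8) = 40: x ≡ 32 (mod 40).
  Combine with x ≡ 0 (mod 9): since gcd(40, 9) = 1, we get a unique residue mod 360.
    Write x = 32 + 40·t and substitute into x ≡ 0 (mod 9): 40·t ≡ 0 − 32 = -32 (mod 9).
    Reduce coefficients mod 9: 4·t ≡ 4 (mod 9).
    The inverse of 4 mod 9 is 7 (since 4·7 = 28 = 3·9 + 1), so t ≡ 7·4 = 28 ≡ 1 (mod 9).
    Then x = 32 + 40·1 = 72, valid modulo lcm(40, 9) = 360: x ≡ 72 (mod 360).
Verify: 72 mod 5 = 2 ✓, 72 mod 8 = 0 ✓, 72 mod 9 = 0 ✓.

x ≡ 72 (mod 360).


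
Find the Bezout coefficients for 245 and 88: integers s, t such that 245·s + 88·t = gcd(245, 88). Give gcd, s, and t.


Euclidean algorithm on (245, 88) — divide until remainder is 0:
  245 = 2 · 88 + 69
  88 = 1 · 69 + 19
  69 = 3 · 19 + 12
  19 = 1 · 12 + 7
  12 = 1 · 7 + 5
  7 = 1 · 5 + 2
  5 = 2 · 2 + 1
  2 = 2 · 1 + 0
gcd(245, 88) = 1.
Track Bezout coefficients alongside the remainders: start with r₀ = 245 = a·1 + b·0 (s = 1, t = 0) and r₁ = 88 = a·0 + b·1 (s = 0, t = 1); each new remainder r_{k+1} = r_{k-1} − q_k·r_k inherits s_{k+1} = s_{k-1} − q_k·s_k, t_{k+1} = t_{k-1} − q_k·t_k, so r_k = a·s_k + b·t_k at every step:
  q = 2: r = 69, s = 1 − 2·0 = 1, t = 0 − 2·1 = -2  (check: 245·1 + 88·(-2) = 69)
  q = 1: r = 19, s = 0 − 1·1 = -1, t = 1 − 1·(-2) = 3  (check: 245·(-1) + 88·3 = 19)
  q = 3: r = 12, s = 1 − 3·(-1) = 4, t = -2 − 3·3 = -11  (check: 245·4 + 88·(-11) = 12)
  q = 1: r = 7, s = -1 − 1·4 = -5, t = 3 − 1·(-11) = 14  (check: 245·(-5) + 88·14 = 7)
  q = 1: r = 5, s = 4 − 1·(-5) = 9, t = -11 − 1·14 = -25  (check: 245·9 + 88·(-25) = 5)
  q = 1: r = 2, s = -5 − 1·9 = -14, t = 14 − 1·(-25) = 39  (check: 245·(-14) + 88·39 = 2)
  q = 2: r = 1, s = 9 − 2·(-14) = 37, t = -25 − 2·39 = -103  (check: 245·37 + 88·(-103) = 1)
The row with r = 1 (the gcd) gives the Bezout coefficients s = 37, t = -103.
Result: 245 · (37) + 88 · (-103) = 1.

gcd(245, 88) = 1; s = 37, t = -103 (check: 245·37 + 88·(-103) = 1).
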